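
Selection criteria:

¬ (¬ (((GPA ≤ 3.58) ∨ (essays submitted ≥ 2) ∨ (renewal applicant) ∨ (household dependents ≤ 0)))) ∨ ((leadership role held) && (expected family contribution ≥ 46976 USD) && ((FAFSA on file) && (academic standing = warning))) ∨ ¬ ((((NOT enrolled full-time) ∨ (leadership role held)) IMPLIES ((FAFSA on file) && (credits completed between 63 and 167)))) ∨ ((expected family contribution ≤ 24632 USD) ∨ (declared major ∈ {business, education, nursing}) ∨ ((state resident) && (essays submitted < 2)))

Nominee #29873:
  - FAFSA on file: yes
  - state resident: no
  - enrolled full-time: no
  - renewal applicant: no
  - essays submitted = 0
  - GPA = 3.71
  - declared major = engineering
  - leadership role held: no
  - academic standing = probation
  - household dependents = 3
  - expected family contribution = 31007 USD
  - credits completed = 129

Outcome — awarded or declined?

Atomic conditions:
  GPA ≤ 3.58: 3.71 ≤ 3.58 is false
  essays submitted ≥ 2: 0 ≥ 2 is false
  renewal applicant: no → false
  household dependents ≤ 0: 3 ≤ 0 is false
  leadership role held: no → false
  expected family contribution ≥ 46976 USD: 31007 ≥ 46976 is false
  FAFSA on file: yes → true
  academic standing = warning: probation == warning is false
  NOT enrolled full-time: no → true
  credits completed between 63 and 167: 129 in [63, 167] is true
  expected family contribution ≤ 24632 USD: 31007 ≤ 24632 is false
  declared major ∈ {business, education, nursing}: engineering is not in the set → false
  state resident: no → false
  essays submitted < 2: 0 < 2 is true
Combine:
[1.1.1] false OR false OR false OR false = false
[1.1] NOT false = true
[1] NOT true = false
[2.3] true AND false = false
[2] false AND false AND false = false
[3.1.1] true OR false = true
[3.1.2] true AND true = true
[3.1] true → true = true
[3] NOT true = false
[4.3] false AND true = false
[4] false OR false OR false = false
[root] false OR false OR false OR false = false
Overall: false → declined

Declined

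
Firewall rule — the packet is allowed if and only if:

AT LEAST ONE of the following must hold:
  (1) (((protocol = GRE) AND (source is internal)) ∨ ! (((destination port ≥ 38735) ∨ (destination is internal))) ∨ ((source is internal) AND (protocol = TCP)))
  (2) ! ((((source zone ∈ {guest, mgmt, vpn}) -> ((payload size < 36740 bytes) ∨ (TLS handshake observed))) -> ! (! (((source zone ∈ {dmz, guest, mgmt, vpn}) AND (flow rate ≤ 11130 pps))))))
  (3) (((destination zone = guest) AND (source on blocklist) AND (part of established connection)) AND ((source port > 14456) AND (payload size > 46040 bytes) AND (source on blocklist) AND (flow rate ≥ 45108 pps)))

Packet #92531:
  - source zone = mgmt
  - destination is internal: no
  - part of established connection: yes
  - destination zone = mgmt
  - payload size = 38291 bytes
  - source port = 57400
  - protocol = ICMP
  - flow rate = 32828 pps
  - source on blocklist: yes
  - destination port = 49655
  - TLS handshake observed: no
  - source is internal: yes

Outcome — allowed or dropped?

Atomic conditions:
  protocol = GRE: ICMP == GRE is false
  source is internal: yes → true
  destination port ≥ 38735: 49655 ≥ 38735 is true
  destination is internal: no → false
  protocol = TCP: ICMP == TCP is false
  source zone ∈ {guest, mgmt, vpn}: mgmt is in the set → true
  payload size < 36740 bytes: 38291 < 36740 is false
  TLS handshake observed: no → false
  source zone ∈ {dmz, guest, mgmt, vpn}: mgmt is in the set → true
  flow rate ≤ 11130 pps: 32828 ≤ 11130 is false
  destination zone = guest: mgmt == guest is false
  source on blocklist: yes → true
  part of established connection: yes → true
  source port > 14456: 57400 > 14456 is true
  payload size > 46040 bytes: 38291 > 46040 is false
  flow rate ≥ 45108 pps: 32828 ≥ 45108 is false
Combine:
[1.1] false AND true = false
[1.2.1] true OR false = true
[1.2] NOT true = false
[1.3] true AND false = false
[1] false OR false OR false = false
[2.1.1.2] false OR false = false
[2.1.1] true → false = false
[2.1.2.1.1] true AND false = false
[2.1.2.1] NOT false = true
[2.1.2] NOT true = false
[2.1] false → false (antecedent false ⇒ implication holds) = true
[2] NOT true = false
[3.1] false AND true AND true = false
[3.2] true AND false AND true AND false = false
[3] false AND false = false
[root] false OR false OR false = false
Overall: false → dropped

Dropped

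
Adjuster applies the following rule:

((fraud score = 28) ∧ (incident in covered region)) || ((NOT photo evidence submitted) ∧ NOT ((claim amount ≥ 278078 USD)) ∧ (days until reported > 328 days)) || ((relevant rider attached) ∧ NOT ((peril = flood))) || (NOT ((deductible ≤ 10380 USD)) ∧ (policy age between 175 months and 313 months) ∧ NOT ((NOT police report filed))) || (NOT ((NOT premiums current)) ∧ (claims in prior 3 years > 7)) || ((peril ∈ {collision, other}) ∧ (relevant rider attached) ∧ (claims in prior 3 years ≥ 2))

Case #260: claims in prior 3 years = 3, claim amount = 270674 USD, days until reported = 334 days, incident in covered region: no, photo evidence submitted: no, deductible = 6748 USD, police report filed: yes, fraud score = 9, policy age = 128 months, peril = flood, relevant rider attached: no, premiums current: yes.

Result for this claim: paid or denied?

Paid

Atomic conditions:
  fraud score = 28: 9 == 28 is false
  incident in covered region: no → false
  NOT photo evidence submitted: no → true
  claim amount ≥ 278078 USD: 270674 ≥ 278078 is false
  days until reported > 328 days: 334 > 328 is true
  relevant rider attached: no → false
  peril = flood: flood == flood is true
  deductible ≤ 10380 USD: 6748 ≤ 10380 is true
  policy age between 175 months and 313 months: 128 in [175, 313] is false
  NOT police report filed: yes → false
  NOT premiums current: yes → false
  claims in prior 3 years > 7: 3 > 7 is false
  peril ∈ {collision, other}: flood is not in the set → false
  claims in prior 3 years ≥ 2: 3 ≥ 2 is true
Combine:
[1] false AND false = false
[2.2] NOT false = true
[2] true AND true AND true = true
[3.2] NOT true = false
[3] false AND false = false
[4.1] NOT true = false
[4.3] NOT false = true
[4] false AND false AND true = false
[5.1] NOT false = true
[5] true AND false = false
[6] false AND false AND true = false
[root] false OR true OR false OR false OR false OR false = true
Overall: true → paid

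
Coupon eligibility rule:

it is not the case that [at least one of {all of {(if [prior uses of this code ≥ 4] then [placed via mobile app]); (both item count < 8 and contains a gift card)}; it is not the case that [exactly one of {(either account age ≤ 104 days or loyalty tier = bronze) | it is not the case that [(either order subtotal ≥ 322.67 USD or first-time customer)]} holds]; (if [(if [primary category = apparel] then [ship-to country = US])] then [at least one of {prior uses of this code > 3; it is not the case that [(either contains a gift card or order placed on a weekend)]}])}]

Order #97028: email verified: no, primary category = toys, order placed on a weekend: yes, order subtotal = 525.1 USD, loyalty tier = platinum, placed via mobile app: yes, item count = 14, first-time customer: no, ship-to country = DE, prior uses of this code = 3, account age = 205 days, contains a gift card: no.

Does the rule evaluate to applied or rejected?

Rejected

Atomic conditions:
  prior uses of this code ≥ 4: 3 ≥ 4 is false
  placed via mobile app: yes → true
  item count < 8: 14 < 8 is false
  contains a gift card: no → false
  account age ≤ 104 days: 205 ≤ 104 is false
  loyalty tier = bronze: platinum == bronze is false
  order subtotal ≥ 322.67 USD: 525.1 ≥ 322.67 is true
  first-time customer: no → false
  primary category = apparel: toys == apparel is false
  ship-to country = US: DE == US is false
  prior uses of this code > 3: 3 > 3 is false
  order placed on a weekend: yes → true
Combine:
[1.1.1] false → true (antecedent false ⇒ implication holds) = true
[1.1.2] false AND false = false
[1.1] true AND false = false
[1.2.1.1] false OR false = false
[1.2.1.2.1] true OR false = true
[1.2.1.2] NOT true = false
[1.2.1] exactly-one(false, false) = false
[1.2] NOT false = true
[1.3.1] false → false (antecedent false ⇒ implication holds) = true
[1.3.2.2.1] false OR true = true
[1.3.2.2] NOT true = false
[1.3.2] false OR false = false
[1.3] true → false = false
[1] false OR true OR false = true
[root] NOT true = false
Overall: false → rejected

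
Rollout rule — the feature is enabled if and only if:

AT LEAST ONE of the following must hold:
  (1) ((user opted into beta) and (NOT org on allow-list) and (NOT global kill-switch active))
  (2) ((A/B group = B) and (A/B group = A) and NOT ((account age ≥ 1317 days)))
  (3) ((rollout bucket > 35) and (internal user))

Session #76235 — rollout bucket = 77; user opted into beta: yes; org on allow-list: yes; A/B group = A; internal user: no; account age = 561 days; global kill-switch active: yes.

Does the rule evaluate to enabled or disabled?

Atomic conditions:
  user opted into beta: yes → true
  NOT org on allow-list: yes → false
  NOT global kill-switch active: yes → false
  A/B group = B: A == B is false
  A/B group = A: A == A is true
  account age ≥ 1317 days: 561 ≥ 1317 is false
  rollout bucket > 35: 77 > 35 is true
  internal user: no → false
Combine:
[1] true AND false AND false = false
[2.3] NOT false = true
[2] false AND true AND true = false
[3] true AND false = false
[root] false OR false OR false = false
Overall: false → disabled

Disabled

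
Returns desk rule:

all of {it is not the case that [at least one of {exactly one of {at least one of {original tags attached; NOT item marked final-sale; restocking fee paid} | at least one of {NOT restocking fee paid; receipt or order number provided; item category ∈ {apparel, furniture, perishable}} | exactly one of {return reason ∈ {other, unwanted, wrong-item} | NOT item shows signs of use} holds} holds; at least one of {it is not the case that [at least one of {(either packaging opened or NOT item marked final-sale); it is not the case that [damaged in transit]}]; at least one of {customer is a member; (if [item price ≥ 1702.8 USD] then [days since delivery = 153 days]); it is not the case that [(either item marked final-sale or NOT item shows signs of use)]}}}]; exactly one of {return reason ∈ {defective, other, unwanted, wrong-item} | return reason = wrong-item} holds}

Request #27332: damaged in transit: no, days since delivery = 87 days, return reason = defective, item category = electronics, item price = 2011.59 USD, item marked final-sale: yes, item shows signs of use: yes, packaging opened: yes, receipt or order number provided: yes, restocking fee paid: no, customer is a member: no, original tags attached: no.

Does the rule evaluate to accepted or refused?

Refused

Atomic conditions:
  original tags attached: no → false
  NOT item marked final-sale: yes → false
  restocking fee paid: no → false
  NOT restocking fee paid: no → true
  receipt or order number provided: yes → true
  item category ∈ {apparel, furniture, perishable}: electronics is not in the set → false
  return reason ∈ {other, unwanted, wrong-item}: defective is not in the set → false
  NOT item shows signs of use: yes → false
  packaging opened: yes → true
  damaged in transit: no → false
  customer is a member: no → false
  item price ≥ 1702.8 USD: 2011.59 ≥ 1702.8 is true
  days since delivery = 153 days: 87 == 153 is false
  item marked final-sale: yes → true
  return reason ∈ {defective, other, unwanted, wrong-item}: defective is in the set → true
  return reason = wrong-item: defective == wrong-item is false
Combine:
[1.1.1.1] false OR false OR false = false
[1.1.1.2] true OR true OR false = true
[1.1.1.3] exactly-one(false, false) = false
[1.1.1] exactly-one(false, true, false) = true
[1.1.2.1.1.1] true OR false = true
[1.1.2.1.1.2] NOT false = true
[1.1.2.1.1] true OR true = true
[1.1.2.1] NOT true = false
[1.1.2.2.2] true → false = false
[1.1.2.2.3.1] true OR false = true
[1.1.2.2.3] NOT true = false
[1.1.2.2] false OR false OR false = false
[1.1.2] false OR false = false
[1.1] true OR false = true
[1] NOT true = false
[2] exactly-one(true, false) = true
[root] false AND true = false
Overall: false → refused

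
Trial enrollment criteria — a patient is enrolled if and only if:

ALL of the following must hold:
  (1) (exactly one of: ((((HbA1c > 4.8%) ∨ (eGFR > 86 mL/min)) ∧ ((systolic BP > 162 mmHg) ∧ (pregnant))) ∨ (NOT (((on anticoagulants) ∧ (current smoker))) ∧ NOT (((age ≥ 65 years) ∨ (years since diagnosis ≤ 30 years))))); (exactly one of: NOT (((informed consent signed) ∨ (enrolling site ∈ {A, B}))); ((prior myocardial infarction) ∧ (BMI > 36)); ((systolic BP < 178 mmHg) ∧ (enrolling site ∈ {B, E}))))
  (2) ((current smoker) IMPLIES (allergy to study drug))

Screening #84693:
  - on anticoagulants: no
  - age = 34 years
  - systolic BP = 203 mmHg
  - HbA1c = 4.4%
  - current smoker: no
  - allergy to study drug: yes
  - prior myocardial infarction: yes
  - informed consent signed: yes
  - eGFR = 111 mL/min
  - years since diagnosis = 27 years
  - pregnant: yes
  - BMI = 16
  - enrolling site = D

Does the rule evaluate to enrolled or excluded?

Enrolled

Atomic conditions:
  HbA1c > 4.8%: 4.4 > 4.8 is false
  eGFR > 86 mL/min: 111 > 86 is true
  systolic BP > 162 mmHg: 203 > 162 is true
  pregnant: yes → true
  on anticoagulants: no → false
  current smoker: no → false
  age ≥ 65 years: 34 ≥ 65 is false
  years since diagnosis ≤ 30 years: 27 ≤ 30 is true
  informed consent signed: yes → true
  enrolling site ∈ {A, B}: D is not in the set → false
  prior myocardial infarction: yes → true
  BMI > 36: 16 > 36 is false
  systolic BP < 178 mmHg: 203 < 178 is false
  enrolling site ∈ {B, E}: D is not in the set → false
  allergy to study drug: yes → true
Combine:
[1.1.1.1] false OR true = true
[1.1.1.2] true AND true = true
[1.1.1] true AND true = true
[1.1.2.1.1] false AND false = false
[1.1.2.1] NOT false = true
[1.1.2.2.1] false OR true = true
[1.1.2.2] NOT true = false
[1.1.2] true AND false = false
[1.1] true OR false = true
[1.2.1.1] true OR false = true
[1.2.1] NOT true = false
[1.2.2] true AND false = false
[1.2.3] false AND false = false
[1.2] exactly-one(false, false, false) = false
[1] exactly-one(true, false) = true
[2] false → true (antecedent false ⇒ implication holds) = true
[root] true AND true = true
Overall: true → enrolled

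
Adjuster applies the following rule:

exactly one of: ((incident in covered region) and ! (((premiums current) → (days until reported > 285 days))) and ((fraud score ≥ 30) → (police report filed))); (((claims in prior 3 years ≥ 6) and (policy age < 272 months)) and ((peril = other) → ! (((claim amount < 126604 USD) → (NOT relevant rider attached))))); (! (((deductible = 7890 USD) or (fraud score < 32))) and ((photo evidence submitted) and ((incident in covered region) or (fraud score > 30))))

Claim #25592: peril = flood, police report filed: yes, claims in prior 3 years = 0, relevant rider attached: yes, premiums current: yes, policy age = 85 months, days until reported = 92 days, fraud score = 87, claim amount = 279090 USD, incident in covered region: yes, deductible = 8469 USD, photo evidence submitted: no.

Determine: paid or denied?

Paid

Atomic conditions:
  incident in covered region: yes → true
  premiums current: yes → true
  days until reported > 285 days: 92 > 285 is false
  fraud score ≥ 30: 87 ≥ 30 is true
  police report filed: yes → true
  claims in prior 3 years ≥ 6: 0 ≥ 6 is false
  policy age < 272 months: 85 < 272 is true
  peril = other: flood == other is false
  claim amount < 126604 USD: 279090 < 126604 is false
  NOT relevant rider attached: yes → false
  deductible = 7890 USD: 8469 == 7890 is false
  fraud score < 32: 87 < 32 is false
  photo evidence submitted: no → false
  fraud score > 30: 87 > 30 is true
Combine:
[1.2.1] true → false = false
[1.2] NOT false = true
[1.3] true → true = true
[1] true AND true AND true = true
[2.1] false AND true = false
[2.2.2.1] false → false (antecedent false ⇒ implication holds) = true
[2.2.2] NOT true = false
[2.2] false → false (antecedent false ⇒ implication holds) = true
[2] false AND true = false
[3.1.1] false OR false = false
[3.1] NOT false = true
[3.2.2] true OR true = true
[3.2] false AND true = false
[3] true AND false = false
[root] exactly-one(true, false, false) = true
Overall: true → paid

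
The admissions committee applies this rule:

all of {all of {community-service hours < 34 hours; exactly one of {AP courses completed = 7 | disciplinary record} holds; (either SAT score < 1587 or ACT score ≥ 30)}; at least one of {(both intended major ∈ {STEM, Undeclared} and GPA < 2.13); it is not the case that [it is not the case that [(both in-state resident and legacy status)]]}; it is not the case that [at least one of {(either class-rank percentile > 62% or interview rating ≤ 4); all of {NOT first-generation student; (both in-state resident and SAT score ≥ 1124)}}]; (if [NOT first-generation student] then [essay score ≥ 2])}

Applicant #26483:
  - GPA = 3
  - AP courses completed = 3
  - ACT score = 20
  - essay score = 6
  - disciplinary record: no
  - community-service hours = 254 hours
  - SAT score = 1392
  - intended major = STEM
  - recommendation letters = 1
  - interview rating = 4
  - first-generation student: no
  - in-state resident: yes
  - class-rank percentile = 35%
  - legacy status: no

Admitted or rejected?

Rejected

Atomic conditions:
  community-service hours < 34 hours: 254 < 34 is false
  AP courses completed = 7: 3 == 7 is false
  disciplinary record: no → false
  SAT score < 1587: 1392 < 1587 is true
  ACT score ≥ 30: 20 ≥ 30 is false
  intended major ∈ {STEM, Undeclared}: STEM is in the set → true
  GPA < 2.13: 3 < 2.13 is false
  in-state resident: yes → true
  legacy status: no → false
  class-rank percentile > 62%: 35 > 62 is false
  interview rating ≤ 4: 4 ≤ 4 is true
  NOT first-generation student: no → true
  SAT score ≥ 1124: 1392 ≥ 1124 is true
  essay score ≥ 2: 6 ≥ 2 is true
Combine:
[1.2] exactly-one(false, false) = false
[1.3] true OR false = true
[1] false AND false AND true = false
[2.1] true AND false = false
[2.2.1.1] true AND false = false
[2.2.1] NOT false = true
[2.2] NOT true = false
[2] false OR false = false
[3.1.1] false OR true = true
[3.1.2.2] true AND true = true
[3.1.2] true AND true = true
[3.1] true OR true = true
[3] NOT true = false
[4] true → true = true
[root] false AND false AND false AND true = false
Overall: false → rejected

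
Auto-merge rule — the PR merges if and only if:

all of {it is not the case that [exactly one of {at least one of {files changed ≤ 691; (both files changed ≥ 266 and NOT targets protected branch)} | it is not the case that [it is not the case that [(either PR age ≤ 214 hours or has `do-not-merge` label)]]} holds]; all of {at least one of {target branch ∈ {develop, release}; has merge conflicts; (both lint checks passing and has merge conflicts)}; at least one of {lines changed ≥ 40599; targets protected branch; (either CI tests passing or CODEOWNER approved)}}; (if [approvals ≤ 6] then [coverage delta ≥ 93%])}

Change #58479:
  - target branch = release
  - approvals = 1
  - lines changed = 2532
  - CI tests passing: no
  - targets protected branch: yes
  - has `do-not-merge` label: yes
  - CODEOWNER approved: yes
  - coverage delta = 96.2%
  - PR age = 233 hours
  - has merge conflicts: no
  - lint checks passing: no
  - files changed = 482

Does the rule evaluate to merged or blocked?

Merged

Atomic conditions:
  files changed ≤ 691: 482 ≤ 691 is true
  files changed ≥ 266: 482 ≥ 266 is true
  NOT targets protected branch: yes → false
  PR age ≤ 214 hours: 233 ≤ 214 is false
  has `do-not-merge` label: yes → true
  target branch ∈ {develop, release}: release is in the set → true
  has merge conflicts: no → false
  lint checks passing: no → false
  lines changed ≥ 40599: 2532 ≥ 40599 is false
  targets protected branch: yes → true
  CI tests passing: no → false
  CODEOWNER approved: yes → true
  approvals ≤ 6: 1 ≤ 6 is true
  coverage delta ≥ 93%: 96.2 ≥ 93 is true
Combine:
[1.1.1.2] true AND false = false
[1.1.1] true OR false = true
[1.1.2.1.1] false OR true = true
[1.1.2.1] NOT true = false
[1.1.2] NOT false = true
[1.1] exactly-one(true, true) = false
[1] NOT false = true
[2.1.3] false AND false = false
[2.1] true OR false OR false = true
[2.2.3] false OR true = true
[2.2] false OR true OR true = true
[2] true AND true = true
[3] true → true = true
[root] true AND true AND true = true
Overall: true → merged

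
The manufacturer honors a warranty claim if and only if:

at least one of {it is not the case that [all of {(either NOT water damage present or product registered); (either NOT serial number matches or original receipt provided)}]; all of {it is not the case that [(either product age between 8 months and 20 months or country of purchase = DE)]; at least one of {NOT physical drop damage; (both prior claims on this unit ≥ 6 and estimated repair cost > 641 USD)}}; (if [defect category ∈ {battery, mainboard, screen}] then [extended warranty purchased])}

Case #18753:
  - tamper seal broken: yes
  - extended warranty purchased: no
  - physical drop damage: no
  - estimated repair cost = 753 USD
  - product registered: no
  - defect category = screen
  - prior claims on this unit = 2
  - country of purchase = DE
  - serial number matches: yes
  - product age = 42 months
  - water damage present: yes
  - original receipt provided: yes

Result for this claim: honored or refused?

Honored

Atomic conditions:
  NOT water damage present: yes → false
  product registered: no → false
  NOT serial number matches: yes → false
  original receipt provided: yes → true
  product age between 8 months and 20 months: 42 in [8, 20] is false
  country of purchase = DE: DE == DE is true
  NOT physical drop damage: no → true
  prior claims on this unit ≥ 6: 2 ≥ 6 is false
  estimated repair cost > 641 USD: 753 > 641 is true
  defect category ∈ {battery, mainboard, screen}: screen is in the set → true
  extended warranty purchased: no → false
Combine:
[1.1.1] false OR false = false
[1.1.2] false OR true = true
[1.1] false AND true = false
[1] NOT false = true
[2.1.1] false OR true = true
[2.1] NOT true = false
[2.2.2] false AND true = false
[2.2] true OR false = true
[2] false AND true = false
[3] true → false = false
[root] true OR false OR false = true
Overall: true → honored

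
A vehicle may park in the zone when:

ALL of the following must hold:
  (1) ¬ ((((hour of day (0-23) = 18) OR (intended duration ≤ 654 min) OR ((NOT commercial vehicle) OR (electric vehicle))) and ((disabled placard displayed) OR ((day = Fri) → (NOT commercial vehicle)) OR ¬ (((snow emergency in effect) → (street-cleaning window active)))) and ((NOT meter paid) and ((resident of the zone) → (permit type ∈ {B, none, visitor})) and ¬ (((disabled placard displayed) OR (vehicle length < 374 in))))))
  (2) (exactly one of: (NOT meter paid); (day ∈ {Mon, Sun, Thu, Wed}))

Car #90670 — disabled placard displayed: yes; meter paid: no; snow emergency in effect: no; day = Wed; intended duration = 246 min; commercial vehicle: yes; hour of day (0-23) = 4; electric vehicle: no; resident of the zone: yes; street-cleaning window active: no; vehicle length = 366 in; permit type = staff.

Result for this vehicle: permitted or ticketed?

Atomic conditions:
  hour of day (0-23) = 18: 4 == 18 is false
  intended duration ≤ 654 min: 246 ≤ 654 is true
  NOT commercial vehicle: yes → false
  electric vehicle: no → false
  disabled placard displayed: yes → true
  day = Fri: Wed == Fri is false
  snow emergency in effect: no → false
  street-cleaning window active: no → false
  NOT meter paid: no → true
  resident of the zone: yes → true
  permit type ∈ {B, none, visitor}: staff is not in the set → false
  vehicle length < 374 in: 366 < 374 is true
  day ∈ {Mon, Sun, Thu, Wed}: Wed is in the set → true
Combine:
[1.1.1.3] false OR false = false
[1.1.1] false OR true OR false = true
[1.1.2.2] false → false (antecedent false ⇒ implication holds) = true
[1.1.2.3.1] false → false (antecedent false ⇒ implication holds) = true
[1.1.2.3] NOT true = false
[1.1.2] true OR true OR false = true
[1.1.3.2] true → false = false
[1.1.3.3.1] true OR true = true
[1.1.3.3] NOT true = false
[1.1.3] true AND false AND false = false
[1.1] true AND true AND false = false
[1] NOT false = true
[2] exactly-one(true, true) = false
[root] true AND false = false
Overall: false → ticketed

Ticketed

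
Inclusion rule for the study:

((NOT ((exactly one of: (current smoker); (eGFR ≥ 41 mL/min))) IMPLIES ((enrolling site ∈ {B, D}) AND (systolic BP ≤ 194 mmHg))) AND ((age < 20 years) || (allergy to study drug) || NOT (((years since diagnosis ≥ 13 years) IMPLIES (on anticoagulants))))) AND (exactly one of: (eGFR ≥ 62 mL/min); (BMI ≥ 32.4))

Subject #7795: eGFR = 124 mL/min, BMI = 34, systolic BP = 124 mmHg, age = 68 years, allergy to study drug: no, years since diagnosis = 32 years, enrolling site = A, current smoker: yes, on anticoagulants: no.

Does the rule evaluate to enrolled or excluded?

Excluded

Atomic conditions:
  current smoker: yes → true
  eGFR ≥ 41 mL/min: 124 ≥ 41 is true
  enrolling site ∈ {B, D}: A is not in the set → false
  systolic BP ≤ 194 mmHg: 124 ≤ 194 is true
  age < 20 years: 68 < 20 is false
  allergy to study drug: no → false
  years since diagnosis ≥ 13 years: 32 ≥ 13 is true
  on anticoagulants: no → false
  eGFR ≥ 62 mL/min: 124 ≥ 62 is true
  BMI ≥ 32.4: 34 ≥ 32.4 is true
Combine:
[1.1.1.1] exactly-one(true, true) = false
[1.1.1] NOT false = true
[1.1.2] false AND true = false
[1.1] true → false = false
[1.2.3.1] true → false = false
[1.2.3] NOT false = true
[1.2] false OR false OR true = true
[1] false AND true = false
[2] exactly-one(true, true) = false
[root] false AND false = false
Overall: false → excluded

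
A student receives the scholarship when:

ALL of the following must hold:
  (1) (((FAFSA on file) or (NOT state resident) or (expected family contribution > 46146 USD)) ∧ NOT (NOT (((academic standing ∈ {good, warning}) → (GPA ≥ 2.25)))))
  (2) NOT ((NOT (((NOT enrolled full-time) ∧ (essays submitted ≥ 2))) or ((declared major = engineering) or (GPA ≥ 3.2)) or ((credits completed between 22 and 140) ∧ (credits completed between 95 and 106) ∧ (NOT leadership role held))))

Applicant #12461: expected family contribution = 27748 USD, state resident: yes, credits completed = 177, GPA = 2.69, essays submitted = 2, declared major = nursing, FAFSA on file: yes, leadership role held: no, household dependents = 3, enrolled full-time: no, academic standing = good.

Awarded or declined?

Awarded

Atomic conditions:
  FAFSA on file: yes → true
  NOT state resident: yes → false
  expected family contribution > 46146 USD: 27748 > 46146 is false
  academic standing ∈ {good, warning}: good is in the set → true
  GPA ≥ 2.25: 2.69 ≥ 2.25 is true
  NOT enrolled full-time: no → true
  essays submitted ≥ 2: 2 ≥ 2 is true
  declared major = engineering: nursing == engineering is false
  GPA ≥ 3.2: 2.69 ≥ 3.2 is false
  credits completed between 22 and 140: 177 in [22, 140] is false
  credits completed between 95 and 106: 177 in [95, 106] is false
  NOT leadership role held: no → true
Combine:
[1.1] true OR false OR false = true
[1.2.1.1] true → true = true
[1.2.1] NOT true = false
[1.2] NOT false = true
[1] true AND true = true
[2.1.1.1] true AND true = true
[2.1.1] NOT true = false
[2.1.2] false OR false = false
[2.1.3] false AND false AND true = false
[2.1] false OR false OR false = false
[2] NOT false = true
[root] true AND true = true
Overall: true → awarded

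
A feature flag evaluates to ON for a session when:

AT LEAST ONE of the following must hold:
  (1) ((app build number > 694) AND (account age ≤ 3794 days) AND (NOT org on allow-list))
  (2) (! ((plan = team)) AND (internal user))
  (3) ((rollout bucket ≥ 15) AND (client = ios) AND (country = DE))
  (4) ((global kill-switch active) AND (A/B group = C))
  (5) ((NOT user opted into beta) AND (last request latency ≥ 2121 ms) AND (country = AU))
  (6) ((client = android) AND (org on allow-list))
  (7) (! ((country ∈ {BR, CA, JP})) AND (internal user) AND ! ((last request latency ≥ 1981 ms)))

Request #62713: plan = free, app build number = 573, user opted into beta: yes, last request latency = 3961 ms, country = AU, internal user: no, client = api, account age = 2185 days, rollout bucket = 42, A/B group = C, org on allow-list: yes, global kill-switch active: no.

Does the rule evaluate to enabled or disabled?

Atomic conditions:
  app build number > 694: 573 > 694 is false
  account age ≤ 3794 days: 2185 ≤ 3794 is true
  NOT org on allow-list: yes → false
  plan = team: free == team is false
  internal user: no → false
  rollout bucket ≥ 15: 42 ≥ 15 is true
  client = ios: api == ios is false
  country = DE: AU == DE is false
  global kill-switch active: no → false
  A/B group = C: C == C is true
  NOT user opted into beta: yes → false
  last request latency ≥ 2121 ms: 3961 ≥ 2121 is true
  country = AU: AU == AU is true
  client = android: api == android is false
  org on allow-list: yes → true
  country ∈ {BR, CA, JP}: AU is not in the set → false
  last request latency ≥ 1981 ms: 3961 ≥ 1981 is true
Combine:
[1] false AND true AND false = false
[2.1] NOT false = true
[2] true AND false = false
[3] true AND false AND false = false
[4] false AND true = false
[5] false AND true AND true = false
[6] false AND true = false
[7.1] NOT false = true
[7.3] NOT true = false
[7] true AND false AND false = false
[root] false OR false OR false OR false OR false OR false OR false = false
Overall: false → disabled

Disabled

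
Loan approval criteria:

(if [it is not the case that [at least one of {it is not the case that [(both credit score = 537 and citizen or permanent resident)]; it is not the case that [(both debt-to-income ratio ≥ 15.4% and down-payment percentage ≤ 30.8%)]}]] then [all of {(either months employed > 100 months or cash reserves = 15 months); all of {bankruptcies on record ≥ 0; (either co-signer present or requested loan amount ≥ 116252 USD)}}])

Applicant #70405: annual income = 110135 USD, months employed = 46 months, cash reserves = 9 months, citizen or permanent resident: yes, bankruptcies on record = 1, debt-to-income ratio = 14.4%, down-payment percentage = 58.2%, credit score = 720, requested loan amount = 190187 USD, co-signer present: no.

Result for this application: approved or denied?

Atomic conditions:
  credit score = 537: 720 == 537 is false
  citizen or permanent resident: yes → true
  debt-to-income ratio ≥ 15.4%: 14.4 ≥ 15.4 is false
  down-payment percentage ≤ 30.8%: 58.2 ≤ 30.8 is false
  months employed > 100 months: 46 > 100 is false
  cash reserves = 15 months: 9 == 15 is false
  bankruptcies on record ≥ 0: 1 ≥ 0 is true
  co-signer present: no → false
  requested loan amount ≥ 116252 USD: 190187 ≥ 116252 is true
Combine:
[1.1.1.1] false AND true = false
[1.1.1] NOT false = true
[1.1.2.1] false AND false = false
[1.1.2] NOT false = true
[1.1] true OR true = true
[1] NOT true = false
[2.1] false OR false = false
[2.2.2] false OR true = true
[2.2] true AND true = true
[2] false AND true = false
[root] false → false (antecedent false ⇒ implication holds) = true
Overall: true → approved

Approved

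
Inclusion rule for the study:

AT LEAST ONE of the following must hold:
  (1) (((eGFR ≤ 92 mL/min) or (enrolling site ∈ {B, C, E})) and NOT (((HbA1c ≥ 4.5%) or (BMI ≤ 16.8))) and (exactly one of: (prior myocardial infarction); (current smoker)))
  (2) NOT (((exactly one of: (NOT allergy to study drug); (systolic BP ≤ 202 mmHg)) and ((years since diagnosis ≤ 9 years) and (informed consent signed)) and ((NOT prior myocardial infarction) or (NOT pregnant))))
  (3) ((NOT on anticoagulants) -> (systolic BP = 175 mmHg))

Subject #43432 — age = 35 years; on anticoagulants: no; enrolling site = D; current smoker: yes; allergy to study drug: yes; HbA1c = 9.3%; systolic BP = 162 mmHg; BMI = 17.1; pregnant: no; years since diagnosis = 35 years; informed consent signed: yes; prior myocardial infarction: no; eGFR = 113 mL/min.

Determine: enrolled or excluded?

Atomic conditions:
  eGFR ≤ 92 mL/min: 113 ≤ 92 is false
  enrolling site ∈ {B, C, E}: D is not in the set → false
  HbA1c ≥ 4.5%: 9.3 ≥ 4.5 is true
  BMI ≤ 16.8: 17.1 ≤ 16.8 is false
  prior myocardial infarction: no → false
  current smoker: yes → true
  NOT allergy to study drug: yes → false
  systolic BP ≤ 202 mmHg: 162 ≤ 202 is true
  years since diagnosis ≤ 9 years: 35 ≤ 9 is false
  informed consent signed: yes → true
  NOT prior myocardial infarction: no → true
  NOT pregnant: no → true
  NOT on anticoagulants: no → true
  systolic BP = 175 mmHg: 162 == 175 is false
Combine:
[1.1] false OR false = false
[1.2.1] true OR false = true
[1.2] NOT true = false
[1.3] exactly-one(false, true) = true
[1] false AND false AND true = false
[2.1.1] exactly-one(false, true) = true
[2.1.2] false AND true = false
[2.1.3] true OR true = true
[2.1] true AND false AND true = false
[2] NOT false = true
[3] true → false = false
[root] false OR true OR false = true
Overall: true → enrolled

Enrolled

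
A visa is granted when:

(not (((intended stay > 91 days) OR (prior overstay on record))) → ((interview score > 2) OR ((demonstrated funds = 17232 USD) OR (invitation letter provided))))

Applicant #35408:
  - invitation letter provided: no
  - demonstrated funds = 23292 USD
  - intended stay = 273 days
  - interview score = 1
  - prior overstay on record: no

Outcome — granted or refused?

Granted

Atomic conditions:
  intended stay > 91 days: 273 > 91 is true
  prior overstay on record: no → false
  interview score > 2: 1 > 2 is false
  demonstrated funds = 17232 USD: 23292 == 17232 is false
  invitation letter provided: no → false
Combine:
[1.1] true OR false = true
[1] NOT true = false
[2.2] false OR false = false
[2] false OR false = false
[root] false → false (antecedent false ⇒ implication holds) = true
Overall: true → granted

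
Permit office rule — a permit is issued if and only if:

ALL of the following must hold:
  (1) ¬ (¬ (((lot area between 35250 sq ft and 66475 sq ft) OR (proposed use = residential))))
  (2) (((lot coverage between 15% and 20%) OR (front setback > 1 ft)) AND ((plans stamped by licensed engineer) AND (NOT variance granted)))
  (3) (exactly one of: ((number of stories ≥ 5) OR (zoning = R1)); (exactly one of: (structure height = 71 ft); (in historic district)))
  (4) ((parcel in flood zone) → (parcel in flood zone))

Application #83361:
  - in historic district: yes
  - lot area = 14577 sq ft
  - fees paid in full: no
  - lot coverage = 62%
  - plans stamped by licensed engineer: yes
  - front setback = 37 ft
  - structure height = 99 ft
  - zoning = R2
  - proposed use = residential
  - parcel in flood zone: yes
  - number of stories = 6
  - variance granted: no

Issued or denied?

Atomic conditions:
  lot area between 35250 sq ft and 66475 sq ft: 14577 in [35250, 66475] is false
  proposed use = residential: residential == residential is true
  lot coverage between 15% and 20%: 62 in [15, 20] is false
  front setback > 1 ft: 37 > 1 is true
  plans stamped by licensed engineer: yes → true
  NOT variance granted: no → true
  number of stories ≥ 5: 6 ≥ 5 is true
  zoning = R1: R2 == R1 is false
  structure height = 71 ft: 99 == 71 is false
  in historic district: yes → true
  parcel in flood zone: yes → true
Combine:
[1.1.1] false OR true = true
[1.1] NOT true = false
[1] NOT false = true
[2.1] false OR true = true
[2.2] true AND true = true
[2] true AND true = true
[3.1] true OR false = true
[3.2] exactly-one(false, true) = true
[3] exactly-one(true, true) = false
[4] true → true = true
[root] true AND true AND false AND true = false
Overall: false → denied

Denied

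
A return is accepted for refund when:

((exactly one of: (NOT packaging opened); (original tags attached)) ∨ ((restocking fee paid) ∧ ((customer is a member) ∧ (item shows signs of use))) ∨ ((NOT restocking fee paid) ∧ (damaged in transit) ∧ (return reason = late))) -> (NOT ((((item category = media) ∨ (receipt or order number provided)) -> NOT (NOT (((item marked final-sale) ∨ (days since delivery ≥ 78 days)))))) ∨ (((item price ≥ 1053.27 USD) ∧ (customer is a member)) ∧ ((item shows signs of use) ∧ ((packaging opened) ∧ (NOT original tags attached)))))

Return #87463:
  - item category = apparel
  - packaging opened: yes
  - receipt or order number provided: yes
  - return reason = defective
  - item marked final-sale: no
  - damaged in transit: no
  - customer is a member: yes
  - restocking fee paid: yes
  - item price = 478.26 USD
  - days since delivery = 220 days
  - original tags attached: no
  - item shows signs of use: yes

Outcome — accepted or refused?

Atomic conditions:
  NOT packaging opened: yes → false
  original tags attached: no → false
  restocking fee paid: yes → true
  customer is a member: yes → true
  item shows signs of use: yes → true
  NOT restocking fee paid: yes → false
  damaged in transit: no → false
  return reason = late: defective == late is false
  item category = media: apparel == media is false
  receipt or order number provided: yes → true
  item marked final-sale: no → false
  days since delivery ≥ 78 days: 220 ≥ 78 is true
  item price ≥ 1053.27 USD: 478.26 ≥ 1053.27 is false
  packaging opened: yes → true
  NOT original tags attached: no → true
Combine:
[1.1] exactly-one(false, false) = false
[1.2.2] true AND true = true
[1.2] true AND true = true
[1.3] false AND false AND false = false
[1] false OR true OR false = true
[2.1.1.1] false OR true = true
[2.1.1.2.1.1] false OR true = true
[2.1.1.2.1] NOT true = false
[2.1.1.2] NOT false = true
[2.1.1] true → true = true
[2.1] NOT true = false
[2.2.1] false AND true = false
[2.2.2.2] true AND true = true
[2.2.2] true AND true = true
[2.2] false AND true = false
[2] false OR false = false
[root] true → false = false
Overall: false → refused

Refused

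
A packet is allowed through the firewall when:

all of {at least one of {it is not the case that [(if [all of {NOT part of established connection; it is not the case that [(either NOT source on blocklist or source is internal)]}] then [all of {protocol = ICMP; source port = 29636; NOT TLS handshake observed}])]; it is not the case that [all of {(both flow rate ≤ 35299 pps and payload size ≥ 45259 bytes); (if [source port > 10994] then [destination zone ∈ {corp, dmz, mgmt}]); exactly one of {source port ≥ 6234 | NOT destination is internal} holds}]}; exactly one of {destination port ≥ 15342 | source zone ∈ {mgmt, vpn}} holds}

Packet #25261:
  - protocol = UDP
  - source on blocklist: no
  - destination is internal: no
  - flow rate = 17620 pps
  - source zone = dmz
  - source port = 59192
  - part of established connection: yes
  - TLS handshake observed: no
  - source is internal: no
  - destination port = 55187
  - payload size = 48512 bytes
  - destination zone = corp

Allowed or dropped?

Allowed

Atomic conditions:
  NOT part of established connection: yes → false
  NOT source on blocklist: no → true
  source is internal: no → false
  protocol = ICMP: UDP == ICMP is false
  source port = 29636: 59192 == 29636 is false
  NOT TLS handshake observed: no → true
  flow rate ≤ 35299 pps: 17620 ≤ 35299 is true
  payload size ≥ 45259 bytes: 48512 ≥ 45259 is true
  source port > 10994: 59192 > 10994 is true
  destination zone ∈ {corp, dmz, mgmt}: corp is in the set → true
  source port ≥ 6234: 59192 ≥ 6234 is true
  NOT destination is internal: no → true
  destination port ≥ 15342: 55187 ≥ 15342 is true
  source zone ∈ {mgmt, vpn}: dmz is not in the set → false
Combine:
[1.1.1.1.2.1] true OR false = true
[1.1.1.1.2] NOT true = false
[1.1.1.1] false AND false = false
[1.1.1.2] false AND false AND true = false
[1.1.1] false → false (antecedent false ⇒ implication holds) = true
[1.1] NOT true = false
[1.2.1.1] true AND true = true
[1.2.1.2] true → true = true
[1.2.1.3] exactly-one(true, true) = false
[1.2.1] true AND true AND false = false
[1.2] NOT false = true
[1] false OR true = true
[2] exactly-one(true, false) = true
[root] true AND true = true
Overall: true → allowed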